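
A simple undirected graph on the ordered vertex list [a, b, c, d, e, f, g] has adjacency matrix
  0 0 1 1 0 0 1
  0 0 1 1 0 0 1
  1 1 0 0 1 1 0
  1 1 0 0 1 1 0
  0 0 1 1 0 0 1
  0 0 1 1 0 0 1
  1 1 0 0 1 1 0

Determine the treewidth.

A width-3 tree decomposition is:
Bags: B1 = {b, c, d, g}  B2 = {c, d, f, g}  B3 = {c, d, e, g}  B4 = {a, c, d, g}
Tree: B1–B2, B2–B3, B3–B4
Each bag holds 4 vertices, so the decomposition has width 3, which upper-bounds the treewidth. For the lower bound: the 4 vertex sets {b,d}, {c,f}, {g}, {e} are disjoint, each induces a connected subgraph, and every pair is joined by at least one edge of G. Contracting each set to a single vertex therefore yields K_{4} as a minor, and since treewidth is minor-monotone, tw(G) ≥ tw(K_{4}) = 3. Therefore the treewidth is 3.

3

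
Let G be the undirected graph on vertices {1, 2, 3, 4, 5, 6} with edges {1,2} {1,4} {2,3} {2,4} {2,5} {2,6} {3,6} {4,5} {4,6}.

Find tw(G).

2

A width-2 tree decomposition is:
Bags: B1 = {2, 4, 6}  B2 = {2, 4, 5}  B3 = {2, 3, 6}  B4 = {1, 2, 4}
Tree: B1–B2, B1–B3, B1–B4
The largest bag has 3 vertices, giving width 2; this decomposition certifies tw(G) ≤ 2. Conversely, {2, 3, 6} is a clique of size 3, and the vertices of any clique must share a bag in every tree decomposition; so some bag has ≥ 3 vertices and tw(G) ≥ 2. Hence tw(G) = 2 exactly.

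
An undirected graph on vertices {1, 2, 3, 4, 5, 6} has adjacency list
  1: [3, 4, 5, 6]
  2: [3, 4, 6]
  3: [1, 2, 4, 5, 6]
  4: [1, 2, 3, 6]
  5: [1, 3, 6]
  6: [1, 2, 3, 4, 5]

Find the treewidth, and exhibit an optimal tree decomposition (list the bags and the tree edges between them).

Treewidth 3.
One such decomposition:
Bags: B1 = {1, 3, 4, 6}  B2 = {2, 3, 4, 6}  B3 = {1, 3, 5, 6}
Tree: B1–B2, B1–B3

Every bag has size at most 4, so the width is 4 − 1 = 3 and tw(G) ≤ 3. On the other hand G contains the 4-clique {1, 3, 4, 6}. A clique must lie in a single bag of any decomposition, so no decomposition can have width below 3. The upper and lower bounds meet at 3, so that is the treewidth.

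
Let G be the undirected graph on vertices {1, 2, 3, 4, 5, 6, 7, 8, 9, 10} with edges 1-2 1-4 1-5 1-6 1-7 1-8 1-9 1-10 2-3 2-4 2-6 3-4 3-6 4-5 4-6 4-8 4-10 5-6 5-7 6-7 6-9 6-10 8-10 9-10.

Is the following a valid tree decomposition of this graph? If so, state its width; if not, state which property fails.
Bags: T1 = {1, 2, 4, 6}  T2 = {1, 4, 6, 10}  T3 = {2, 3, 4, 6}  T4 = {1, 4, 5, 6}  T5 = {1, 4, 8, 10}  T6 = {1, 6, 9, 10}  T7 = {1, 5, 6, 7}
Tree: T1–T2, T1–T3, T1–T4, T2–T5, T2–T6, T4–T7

Checking the three conditions: (i) the bags cover all of {1, 2, 3, 4, 5, 6, 7, 8, 9, 10}; (ii) for each edge, some bag contains both endpoints; (iii) the bags containing any fixed vertex form a subtree. All hold, so the decomposition is valid with width 4 − 1 = 3.

Yes; width 3.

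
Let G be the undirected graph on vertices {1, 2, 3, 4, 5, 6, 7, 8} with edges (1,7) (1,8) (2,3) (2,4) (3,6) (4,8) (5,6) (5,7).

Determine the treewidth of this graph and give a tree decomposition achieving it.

Treewidth 2.
One optimal decomposition is:
Bags: B1 = {1, 5, 7}  B2 = {1, 5, 8}  B3 = {4, 5, 8}  B4 = {2, 4, 5}  B5 = {2, 3, 5}  B6 = {3, 5, 6}
Tree: B1–B2, B2–B3, B3–B4, B4–B5, B5–B6

Every bag has size at most 3, so the width is 3 − 1 = 2 and tw(G) ≤ 2. The edges 5–7–1–8–4–2–3–6–5 form a cycle, so G is not a tree and its treewidth is at least 2. Combining the bounds, tw(G) = 2.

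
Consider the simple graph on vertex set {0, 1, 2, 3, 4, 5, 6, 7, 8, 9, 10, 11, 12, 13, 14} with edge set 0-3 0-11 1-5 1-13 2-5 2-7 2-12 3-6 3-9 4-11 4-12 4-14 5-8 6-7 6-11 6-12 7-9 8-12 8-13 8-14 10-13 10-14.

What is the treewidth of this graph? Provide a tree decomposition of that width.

Each bag holds 4 vertices, so the decomposition has width 3, which upper-bounds the treewidth. For the lower bound: the 4 vertex sets {0,3,9}, {11}, {6}, {2,4,7,12} are disjoint, each induces a connected subgraph, and every pair is joined by at least one edge of G. Contracting each set to a single vertex therefore yields K_{4} as a minor, and since treewidth is minor-monotone, tw(G) ≥ tw(K_{4}) = 3. Hence tw(G) = 3 exactly.

Treewidth 3.
One optimal decomposition is:
Bags: B1 = {0, 3, 9, 11}  B2 = {3, 6, 9, 11}  B3 = {6, 7, 9, 11}  B4 = {4, 6, 7, 11}  B5 = {4, 6, 7, 12}  B6 = {2, 4, 7, 12}  B7 = {2, 4, 12, 14}  B8 = {2, 8, 12, 14}  B9 = {2, 5, 8, 14}  B10 = {5, 8, 10, 14}  B11 = {5, 8, 10, 13}  B12 = {1, 5, 10, 13}
Tree: B1–B2, B2–B3, B3–B4, B4–B5, B5–B6, B6–B7, B7–B8, B8–B9, B9–B10, B10–B11, B11–B12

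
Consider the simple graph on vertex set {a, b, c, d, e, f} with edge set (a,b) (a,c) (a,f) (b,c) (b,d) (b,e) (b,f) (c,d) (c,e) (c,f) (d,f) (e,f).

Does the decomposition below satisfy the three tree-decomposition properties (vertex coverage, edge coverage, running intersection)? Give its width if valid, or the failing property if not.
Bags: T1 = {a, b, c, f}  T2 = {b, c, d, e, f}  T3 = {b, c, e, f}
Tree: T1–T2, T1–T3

No — bags containing vertex e are not connected in the tree.

A tree decomposition must satisfy three properties: every vertex lies in some bag; for every edge, both endpoints lie together in some bag; and for every vertex, the bags containing it form a connected subtree. Here bags containing vertex e are not connected in the tree, so the decomposition is invalid.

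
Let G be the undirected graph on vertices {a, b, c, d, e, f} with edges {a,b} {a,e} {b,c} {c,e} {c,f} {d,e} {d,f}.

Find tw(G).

2

A width-2 tree decomposition is:
Bags: B1 = {d, e, f}  B2 = {c, e, f}  B3 = {a, c, e}  B4 = {a, b, c}
Tree: B1–B2, B2–B3, B3–B4
Every bag has size at most 3, so the width is 3 − 1 = 2 and tw(G) ≤ 2. For the lower bound, G contains the cycle d–f–c–e–d, so G is not a forest; only forests have treewidth ≤ 1, hence tw(G) ≥ 2. Combining the bounds, tw(G) = 2.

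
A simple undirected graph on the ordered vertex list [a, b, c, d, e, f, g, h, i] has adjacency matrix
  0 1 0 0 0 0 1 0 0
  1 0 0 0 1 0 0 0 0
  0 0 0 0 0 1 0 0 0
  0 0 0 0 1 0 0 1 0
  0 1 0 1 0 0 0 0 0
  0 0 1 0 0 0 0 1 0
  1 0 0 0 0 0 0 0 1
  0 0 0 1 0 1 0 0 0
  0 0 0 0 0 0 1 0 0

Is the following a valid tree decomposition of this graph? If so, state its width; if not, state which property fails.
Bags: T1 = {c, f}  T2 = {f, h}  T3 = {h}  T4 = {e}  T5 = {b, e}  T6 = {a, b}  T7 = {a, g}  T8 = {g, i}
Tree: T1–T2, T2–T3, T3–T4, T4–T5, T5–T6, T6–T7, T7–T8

A tree decomposition must satisfy three properties: every vertex lies in some bag; for every edge, both endpoints lie together in some bag; and for every vertex, the bags containing it form a connected subtree. Here vertex d appears in no bag, so the decomposition is invalid.

No — vertex d appears in no bag.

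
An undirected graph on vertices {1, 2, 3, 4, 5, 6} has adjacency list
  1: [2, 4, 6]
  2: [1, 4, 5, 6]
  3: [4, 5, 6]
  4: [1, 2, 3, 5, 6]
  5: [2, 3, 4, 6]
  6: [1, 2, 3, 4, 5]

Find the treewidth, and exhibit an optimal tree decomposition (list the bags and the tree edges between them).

Every bag has size at most 4, so the width is 4 − 1 = 3 and tw(G) ≤ 3. For the lower bound, the 4 vertices {1, 2, 4, 6} are pairwise adjacent, and any tree decomposition puts a clique entirely inside one bag — forcing width ≥ 3. Combining the bounds, tw(G) = 3.

Treewidth 3.
One such decomposition:
Bags: B1 = {1, 2, 4, 6}  B2 = {2, 4, 5, 6}  B3 = {3, 4, 5, 6}
Tree: B1–B2, B2–B3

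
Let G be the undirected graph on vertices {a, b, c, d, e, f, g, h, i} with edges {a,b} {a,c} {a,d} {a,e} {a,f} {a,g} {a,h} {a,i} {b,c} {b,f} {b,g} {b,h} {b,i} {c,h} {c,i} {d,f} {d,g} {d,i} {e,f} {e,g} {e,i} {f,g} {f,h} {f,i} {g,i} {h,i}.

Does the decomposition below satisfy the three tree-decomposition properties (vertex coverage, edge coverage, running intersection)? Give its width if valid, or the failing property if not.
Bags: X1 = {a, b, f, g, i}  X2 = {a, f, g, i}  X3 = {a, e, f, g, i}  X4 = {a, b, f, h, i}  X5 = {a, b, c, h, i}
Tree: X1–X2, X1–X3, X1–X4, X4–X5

No — vertex d appears in no bag.

A tree decomposition must satisfy three properties: every vertex lies in some bag; for every edge, both endpoints lie together in some bag; and for every vertex, the bags containing it form a connected subtree. Here vertex d appears in no bag, so the decomposition is invalid.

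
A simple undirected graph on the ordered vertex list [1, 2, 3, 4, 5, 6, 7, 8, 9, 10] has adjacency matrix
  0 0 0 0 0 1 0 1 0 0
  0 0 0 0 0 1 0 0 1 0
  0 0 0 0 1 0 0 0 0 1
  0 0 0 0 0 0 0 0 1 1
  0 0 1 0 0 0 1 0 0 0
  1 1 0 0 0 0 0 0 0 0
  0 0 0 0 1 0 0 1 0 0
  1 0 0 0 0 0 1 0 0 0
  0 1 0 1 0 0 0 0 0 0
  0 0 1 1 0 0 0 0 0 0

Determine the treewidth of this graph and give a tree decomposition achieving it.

Treewidth 2.
One optimal decomposition is:
Bags: B1 = {5, 7, 8}  B2 = {3, 5, 8}  B3 = {3, 8, 10}  B4 = {4, 8, 10}  B5 = {4, 8, 9}  B6 = {2, 8, 9}  B7 = {2, 6, 8}  B8 = {1, 6, 8}
Tree: B1–B2, B2–B3, B3–B4, B4–B5, B5–B6, B6–B7, B7–B8

Every bag has size at most 3, so the width is 3 − 1 = 2 and tw(G) ≤ 2. For the lower bound, G contains the cycle 8–7–5–3–10–4–9–2–6–1–8, so G is not a forest; only forests have treewidth ≤ 1, hence tw(G) ≥ 2. Therefore the treewidth is 2.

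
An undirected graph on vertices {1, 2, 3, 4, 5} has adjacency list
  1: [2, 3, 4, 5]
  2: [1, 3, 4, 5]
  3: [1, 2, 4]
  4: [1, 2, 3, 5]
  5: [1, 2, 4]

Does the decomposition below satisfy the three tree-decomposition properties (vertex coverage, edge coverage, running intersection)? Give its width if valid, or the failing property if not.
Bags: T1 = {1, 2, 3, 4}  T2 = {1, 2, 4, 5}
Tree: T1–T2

Every vertex of G appears in some bag (union = {1, 2, 3, 4, 5}); every edge is covered by a bag; and for each vertex v the set of bags containing v is connected in the bag tree. The decomposition is therefore valid. The largest bag has 4 vertices, so the width is 3.

Yes; width 3.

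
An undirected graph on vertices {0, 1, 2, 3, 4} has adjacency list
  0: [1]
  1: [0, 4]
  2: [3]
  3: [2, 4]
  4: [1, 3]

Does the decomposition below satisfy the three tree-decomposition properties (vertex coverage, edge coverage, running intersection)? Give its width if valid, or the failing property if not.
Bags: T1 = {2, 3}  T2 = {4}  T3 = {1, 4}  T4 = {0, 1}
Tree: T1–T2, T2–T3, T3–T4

No — edge (3,4) lies in no bag.

A tree decomposition must satisfy three properties: every vertex lies in some bag; for every edge, both endpoints lie together in some bag; and for every vertex, the bags containing it form a connected subtree. Here edge (3,4) lies in no bag, so the decomposition is invalid.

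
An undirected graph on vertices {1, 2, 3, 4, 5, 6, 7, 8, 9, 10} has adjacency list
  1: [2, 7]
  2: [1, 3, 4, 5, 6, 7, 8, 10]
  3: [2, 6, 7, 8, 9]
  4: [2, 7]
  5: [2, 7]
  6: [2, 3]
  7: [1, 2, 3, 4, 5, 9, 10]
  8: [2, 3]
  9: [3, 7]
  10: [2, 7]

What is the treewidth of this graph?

A width-2 tree decomposition is:
Bags: B1 = {3, 7, 9}  B2 = {2, 3, 7}  B3 = {2, 3, 8}  B4 = {2, 4, 7}  B5 = {1, 2, 7}  B6 = {2, 7, 10}  B7 = {2, 5, 7}  B8 = {2, 3, 6}
Tree: B1–B2, B2–B3, B2–B4, B2–B5, B5–B6, B6–B7, B2–B8
Every bag has size at most 3, so the width is 3 − 1 = 2 and tw(G) ≤ 2. For the lower bound, the 3 vertices {3, 7, 9} are pairwise adjacent, and any tree decomposition puts a clique entirely inside one bag — forcing width ≥ 2. Therefore the treewidth is 2.

2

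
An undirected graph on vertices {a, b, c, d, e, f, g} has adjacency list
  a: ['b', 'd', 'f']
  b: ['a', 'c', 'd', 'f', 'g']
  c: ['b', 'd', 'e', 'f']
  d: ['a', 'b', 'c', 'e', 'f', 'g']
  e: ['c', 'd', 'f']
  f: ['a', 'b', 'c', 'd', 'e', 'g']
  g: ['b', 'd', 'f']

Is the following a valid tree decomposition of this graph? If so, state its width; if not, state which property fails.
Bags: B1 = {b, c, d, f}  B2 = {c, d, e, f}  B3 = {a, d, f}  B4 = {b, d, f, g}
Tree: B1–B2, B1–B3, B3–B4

A tree decomposition must satisfy three properties: every vertex lies in some bag; for every edge, both endpoints lie together in some bag; and for every vertex, the bags containing it form a connected subtree. Here edge (b,a) lies in no bag, so the decomposition is invalid.

No — edge (b,a) lies in no bag.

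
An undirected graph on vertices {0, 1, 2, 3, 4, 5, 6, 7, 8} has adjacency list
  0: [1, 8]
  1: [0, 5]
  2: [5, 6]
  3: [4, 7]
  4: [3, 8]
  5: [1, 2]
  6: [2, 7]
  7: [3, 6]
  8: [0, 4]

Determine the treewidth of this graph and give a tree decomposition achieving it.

The largest bag has 3 vertices, giving width 2; this decomposition certifies tw(G) ≤ 2. For the lower bound, G contains the cycle 5–2–6–7–3–4–8–0–1–5, so G is not a forest; only forests have treewidth ≤ 1, hence tw(G) ≥ 2. The upper and lower bounds meet at 2, so that is the treewidth.

Treewidth 2.
Bags: B1 = {2, 5, 6}  B2 = {5, 6, 7}  B3 = {3, 5, 7}  B4 = {3, 4, 5}  B5 = {4, 5, 8}  B6 = {0, 5, 8}  B7 = {0, 1, 5}
Tree: B1–B2, B2–B3, B3–B4, B4–B5, B5–B6, B6–B7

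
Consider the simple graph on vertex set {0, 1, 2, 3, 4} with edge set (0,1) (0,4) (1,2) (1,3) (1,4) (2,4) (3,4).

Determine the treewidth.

A width-2 tree decomposition is:
Bags: B1 = {1, 2, 4}  B2 = {1, 3, 4}  B3 = {0, 1, 4}
Tree: B1–B2, B1–B3
Each bag holds 3 vertices, so the decomposition has width 2, which upper-bounds the treewidth. On the other hand G contains the 3-clique {0, 1, 4}. A clique must lie in a single bag of any decomposition, so no decomposition can have width below 2. The upper and lower bounds meet at 2, so that is the treewidth.

2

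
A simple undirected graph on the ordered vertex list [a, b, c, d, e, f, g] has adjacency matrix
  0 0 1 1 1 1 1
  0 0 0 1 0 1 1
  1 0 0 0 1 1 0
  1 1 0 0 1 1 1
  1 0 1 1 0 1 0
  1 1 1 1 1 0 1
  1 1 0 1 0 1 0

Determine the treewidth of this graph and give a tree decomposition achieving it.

Every bag has size at most 4, so the width is 4 − 1 = 3 and tw(G) ≤ 3. On the other hand G contains the 4-clique {a, d, f, g}. A clique must lie in a single bag of any decomposition, so no decomposition can have width below 3. The upper and lower bounds meet at 3, so that is the treewidth.

Treewidth 3.
One optimal decomposition is:
Bags: B1 = {a, d, e, f}  B2 = {a, d, f, g}  B3 = {b, d, f, g}  B4 = {a, c, e, f}
Tree: B1–B2, B2–B3, B1–B4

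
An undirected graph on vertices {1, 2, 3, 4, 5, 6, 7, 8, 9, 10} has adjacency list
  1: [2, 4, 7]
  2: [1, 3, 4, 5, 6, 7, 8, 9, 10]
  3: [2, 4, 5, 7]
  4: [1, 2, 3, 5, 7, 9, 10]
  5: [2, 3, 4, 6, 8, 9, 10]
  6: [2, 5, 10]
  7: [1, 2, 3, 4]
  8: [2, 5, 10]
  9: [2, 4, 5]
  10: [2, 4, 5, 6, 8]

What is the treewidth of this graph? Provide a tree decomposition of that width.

Treewidth 3.
One optimal decomposition is:
Bags: B1 = {2, 4, 5, 9}  B2 = {2, 3, 4, 5}  B3 = {2, 4, 5, 10}  B4 = {2, 5, 8, 10}  B5 = {2, 3, 4, 7}  B6 = {1, 2, 4, 7}  B7 = {2, 5, 6, 10}
Tree: B1–B2, B1–B3, B3–B4, B2–B5, B5–B6, B4–B7

The largest bag has 4 vertices, giving width 3; this decomposition certifies tw(G) ≤ 3. For the lower bound, the 4 vertices {2, 5, 8, 10} are pairwise adjacent, and any tree decomposition puts a clique entirely inside one bag — forcing width ≥ 3. The upper and lower bounds meet at 3, so that is the treewidth.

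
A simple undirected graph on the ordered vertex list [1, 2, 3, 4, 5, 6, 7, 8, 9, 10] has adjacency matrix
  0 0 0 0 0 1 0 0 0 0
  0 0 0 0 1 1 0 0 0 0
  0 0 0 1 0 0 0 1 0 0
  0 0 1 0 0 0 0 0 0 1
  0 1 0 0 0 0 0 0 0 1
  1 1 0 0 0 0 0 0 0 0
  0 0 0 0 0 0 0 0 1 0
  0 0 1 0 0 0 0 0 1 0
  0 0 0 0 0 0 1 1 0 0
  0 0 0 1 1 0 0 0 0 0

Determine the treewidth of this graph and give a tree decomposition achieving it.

Treewidth 1.
One such decomposition:
Bags: B1 = {1, 6}  B2 = {2, 6}  B3 = {2, 5}  B4 = {5, 10}  B5 = {4, 10}  B6 = {3, 4}  B7 = {3, 8}  B8 = {8, 9}  B9 = {7, 9}
Tree: B1–B2, B2–B3, B3–B4, B4–B5, B5–B6, B6–B7, B7–B8, B8–B9

Each bag holds 2 vertices, so the decomposition has width 1, which upper-bounds the treewidth. Any graph with an edge has treewidth ≥ 1, and G has the edge 1–6. Therefore the treewidth is 1.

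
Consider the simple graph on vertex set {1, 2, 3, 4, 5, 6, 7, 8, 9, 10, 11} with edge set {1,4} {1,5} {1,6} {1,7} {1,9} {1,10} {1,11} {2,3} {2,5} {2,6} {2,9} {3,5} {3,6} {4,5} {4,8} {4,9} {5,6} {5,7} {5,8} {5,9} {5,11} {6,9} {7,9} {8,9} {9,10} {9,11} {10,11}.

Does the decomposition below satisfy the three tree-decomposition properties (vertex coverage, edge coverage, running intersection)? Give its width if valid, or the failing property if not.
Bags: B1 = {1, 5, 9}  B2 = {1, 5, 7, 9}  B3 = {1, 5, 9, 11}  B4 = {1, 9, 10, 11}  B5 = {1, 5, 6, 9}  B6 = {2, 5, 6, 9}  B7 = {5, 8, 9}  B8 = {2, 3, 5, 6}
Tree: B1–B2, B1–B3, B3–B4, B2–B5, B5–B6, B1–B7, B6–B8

No — vertex 4 appears in no bag.

A tree decomposition must satisfy three properties: every vertex lies in some bag; for every edge, both endpoints lie together in some bag; and for every vertex, the bags containing it form a connected subtree. Here vertex 4 appears in no bag, so the decomposition is invalid.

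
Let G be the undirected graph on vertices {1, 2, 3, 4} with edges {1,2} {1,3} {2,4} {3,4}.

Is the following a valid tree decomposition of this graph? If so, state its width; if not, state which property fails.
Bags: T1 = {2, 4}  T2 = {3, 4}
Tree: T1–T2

No — vertex 1 appears in no bag.

A tree decomposition must satisfy three properties: every vertex lies in some bag; for every edge, both endpoints lie together in some bag; and for every vertex, the bags containing it form a connected subtree. Here vertex 1 appears in no bag, so the decomposition is invalid.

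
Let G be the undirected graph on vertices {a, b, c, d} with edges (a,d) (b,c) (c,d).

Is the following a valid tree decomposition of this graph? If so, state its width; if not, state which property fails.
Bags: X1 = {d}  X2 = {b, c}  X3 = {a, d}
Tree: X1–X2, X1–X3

A tree decomposition must satisfy three properties: every vertex lies in some bag; for every edge, both endpoints lie together in some bag; and for every vertex, the bags containing it form a connected subtree. Here edge (c,d) lies in no bag, so the decomposition is invalid.

No — edge (c,d) lies in no bag.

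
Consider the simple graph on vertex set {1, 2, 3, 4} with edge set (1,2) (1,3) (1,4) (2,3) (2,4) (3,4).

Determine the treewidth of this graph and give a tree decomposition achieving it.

Treewidth 3.
Bags: B1 = {1, 2, 3, 4}
Tree: (single bag)

With just one bag of size 4, the width is 4 − 1 = 3, so tw(G) ≤ 3. For the lower bound, the 4 vertices {1, 2, 3, 4} are pairwise adjacent, and any tree decomposition puts a clique entirely inside one bag — forcing width ≥ 3. Combining the bounds, tw(G) = 3.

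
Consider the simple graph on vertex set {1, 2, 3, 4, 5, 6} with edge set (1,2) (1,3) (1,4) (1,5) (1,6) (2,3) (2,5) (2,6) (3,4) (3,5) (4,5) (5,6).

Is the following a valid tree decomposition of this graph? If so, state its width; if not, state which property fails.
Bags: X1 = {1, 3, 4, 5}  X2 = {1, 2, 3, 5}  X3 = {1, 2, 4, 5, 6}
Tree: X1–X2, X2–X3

A tree decomposition must satisfy three properties: every vertex lies in some bag; for every edge, both endpoints lie together in some bag; and for every vertex, the bags containing it form a connected subtree. Here bags containing vertex 4 are not connected in the tree, so the decomposition is invalid.

No — bags containing vertex 4 are not connected in the tree.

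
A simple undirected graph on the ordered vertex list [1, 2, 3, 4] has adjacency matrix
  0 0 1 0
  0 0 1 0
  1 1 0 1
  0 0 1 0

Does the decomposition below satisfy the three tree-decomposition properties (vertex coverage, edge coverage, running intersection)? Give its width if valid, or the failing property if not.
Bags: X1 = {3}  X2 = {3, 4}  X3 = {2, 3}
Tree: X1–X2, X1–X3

No — vertex 1 appears in no bag.

A tree decomposition must satisfy three properties: every vertex lies in some bag; for every edge, both endpoints lie together in some bag; and for every vertex, the bags containing it form a connected subtree. Here vertex 1 appears in no bag, so the decomposition is invalid.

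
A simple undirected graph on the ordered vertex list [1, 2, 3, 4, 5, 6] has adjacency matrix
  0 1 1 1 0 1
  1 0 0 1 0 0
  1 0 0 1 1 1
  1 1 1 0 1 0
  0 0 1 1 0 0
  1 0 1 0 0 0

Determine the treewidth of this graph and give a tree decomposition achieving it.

The largest bag has 3 vertices, giving width 2; this decomposition certifies tw(G) ≤ 2. Conversely, {1, 2, 4} is a clique of size 3, and the vertices of any clique must share a bag in every tree decomposition; so some bag has ≥ 3 vertices and tw(G) ≥ 2. Therefore the treewidth is 2.

Treewidth 2.
One such decomposition:
Bags: B1 = {1, 3, 4}  B2 = {3, 4, 5}  B3 = {1, 2, 4}  B4 = {1, 3, 6}
Tree: B1–B2, B1–B3, B1–B4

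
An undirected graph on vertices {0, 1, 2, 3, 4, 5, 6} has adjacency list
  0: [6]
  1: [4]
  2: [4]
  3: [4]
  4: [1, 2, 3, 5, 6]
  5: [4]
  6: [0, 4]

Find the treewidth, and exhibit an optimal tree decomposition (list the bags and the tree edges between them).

Every bag has size at most 2, so the width is 2 − 1 = 1 and tw(G) ≤ 1. G has an edge, so its treewidth is at least 1. Therefore the treewidth is 1.

Treewidth 1.
One such decomposition:
Bags: B1 = {4, 6}  B2 = {2, 4}  B3 = {0, 6}  B4 = {3, 4}  B5 = {1, 4}  B6 = {4, 5}
Tree: B1–B2, B1–B3, B2–B4, B1–B5, B5–B6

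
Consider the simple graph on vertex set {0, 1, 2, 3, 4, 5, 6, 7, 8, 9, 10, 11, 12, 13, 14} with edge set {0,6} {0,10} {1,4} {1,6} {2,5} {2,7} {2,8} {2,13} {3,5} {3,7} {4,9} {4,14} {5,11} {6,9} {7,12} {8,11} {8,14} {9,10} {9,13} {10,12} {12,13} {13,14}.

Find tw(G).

A width-3 tree decomposition is:
Bags: B1 = {3, 5, 7, 11}  B2 = {2, 5, 7, 11}  B3 = {2, 7, 8, 11}  B4 = {2, 7, 8, 12}  B5 = {2, 8, 12, 13}  B6 = {8, 12, 13, 14}  B7 = {10, 12, 13, 14}  B8 = {9, 10, 13, 14}  B9 = {4, 9, 10, 14}  B10 = {0, 4, 9, 10}  B11 = {0, 4, 6, 9}  B12 = {0, 1, 4, 6}
Tree: B1–B2, B2–B3, B3–B4, B4–B5, B5–B6, B6–B7, B7–B8, B8–B9, B9–B10, B10–B11, B11–B12
The largest bag has 4 vertices, giving width 3; this decomposition certifies tw(G) ≤ 3. For the lower bound: the 4 vertex sets {3,5,11}, {7}, {2}, {8,12,13,14} are disjoint, each induces a connected subgraph, and every pair is joined by at least one edge of G. Contracting each set to a single vertex therefore yields K_{4} as a minor, and since treewidth is minor-monotone, tw(G) ≥ tw(K_{4}) = 3. Therefore the treewidth is 3.

3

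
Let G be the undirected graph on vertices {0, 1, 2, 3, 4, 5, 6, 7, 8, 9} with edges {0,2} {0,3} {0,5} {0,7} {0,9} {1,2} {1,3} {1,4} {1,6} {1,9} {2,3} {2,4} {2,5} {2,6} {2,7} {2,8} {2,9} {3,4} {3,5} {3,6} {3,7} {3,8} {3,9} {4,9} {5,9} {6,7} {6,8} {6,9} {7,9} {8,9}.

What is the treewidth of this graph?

A width-4 tree decomposition is:
Bags: B1 = {2, 3, 6, 7, 9}  B2 = {2, 3, 6, 8, 9}  B3 = {1, 2, 3, 6, 9}  B4 = {1, 2, 3, 4, 9}  B5 = {0, 2, 3, 7, 9}  B6 = {0, 2, 3, 5, 9}
Tree: B1–B2, B2–B3, B3–B4, B1–B5, B5–B6
The largest bag has 5 vertices, giving width 4; this decomposition certifies tw(G) ≤ 4. On the other hand G contains the 5-clique {0, 2, 3, 5, 9}. A clique must lie in a single bag of any decomposition, so no decomposition can have width below 4. The upper and lower bounds meet at 4, so that is the treewidth.

4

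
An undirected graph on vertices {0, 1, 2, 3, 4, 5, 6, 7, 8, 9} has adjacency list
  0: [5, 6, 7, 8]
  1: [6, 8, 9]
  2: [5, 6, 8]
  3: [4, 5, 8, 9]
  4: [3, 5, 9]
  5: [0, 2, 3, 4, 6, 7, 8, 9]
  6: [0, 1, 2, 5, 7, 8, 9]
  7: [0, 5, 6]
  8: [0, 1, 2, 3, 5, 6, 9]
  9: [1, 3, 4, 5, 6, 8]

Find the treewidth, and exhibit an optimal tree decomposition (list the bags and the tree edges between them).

Every bag has size at most 4, so the width is 4 − 1 = 3 and tw(G) ≤ 3. Conversely, {1, 6, 8, 9} is a clique of size 4, and the vertices of any clique must share a bag in every tree decomposition; so some bag has ≥ 4 vertices and tw(G) ≥ 3. The upper and lower bounds meet at 3, so that is the treewidth.

Treewidth 3.
Bags: B1 = {5, 6, 8, 9}  B2 = {3, 5, 8, 9}  B3 = {2, 5, 6, 8}  B4 = {3, 4, 5, 9}  B5 = {1, 6, 8, 9}  B6 = {0, 5, 6, 8}  B7 = {0, 5, 6, 7}
Tree: B1–B2, B1–B3, B2–B4, B1–B5, B1–B6, B6–B7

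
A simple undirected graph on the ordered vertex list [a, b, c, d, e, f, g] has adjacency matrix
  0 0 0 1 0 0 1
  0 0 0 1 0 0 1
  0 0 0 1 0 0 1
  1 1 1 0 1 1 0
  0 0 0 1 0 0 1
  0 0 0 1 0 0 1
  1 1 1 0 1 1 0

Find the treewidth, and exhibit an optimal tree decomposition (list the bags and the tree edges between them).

Treewidth 2.
One such decomposition:
Bags: B1 = {d, f, g}  B2 = {b, d, g}  B3 = {a, d, g}  B4 = {d, e, g}  B5 = {c, d, g}
Tree: B1–B2, B2–B3, B3–B4, B4–B5

The largest bag has 3 vertices, giving width 2; this decomposition certifies tw(G) ≤ 2. The edges d–f–g–b–d form a cycle, so G is not a tree and its treewidth is at least 2. Combining the bounds, tw(G) = 2.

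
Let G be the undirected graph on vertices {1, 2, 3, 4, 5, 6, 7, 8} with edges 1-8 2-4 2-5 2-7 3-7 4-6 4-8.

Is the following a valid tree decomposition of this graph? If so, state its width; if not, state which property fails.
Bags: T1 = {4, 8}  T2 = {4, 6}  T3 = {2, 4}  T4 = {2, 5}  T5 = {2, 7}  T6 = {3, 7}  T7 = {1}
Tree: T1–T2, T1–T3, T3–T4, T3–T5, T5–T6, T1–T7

No — edge (8,1) lies in no bag.

A tree decomposition must satisfy three properties: every vertex lies in some bag; for every edge, both endpoints lie together in some bag; and for every vertex, the bags containing it form a connected subtree. Here edge (8,1) lies in no bag, so the decomposition is invalid.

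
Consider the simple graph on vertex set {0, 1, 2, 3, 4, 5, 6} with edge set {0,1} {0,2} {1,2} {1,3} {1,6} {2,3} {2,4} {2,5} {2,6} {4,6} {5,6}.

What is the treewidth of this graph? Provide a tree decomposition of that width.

Treewidth 2.
One such decomposition:
Bags: B1 = {2, 5, 6}  B2 = {1, 2, 6}  B3 = {2, 4, 6}  B4 = {0, 1, 2}  B5 = {1, 2, 3}
Tree: B1–B2, B1–B3, B2–B4, B2–B5

Every bag has size at most 3, so the width is 3 − 1 = 2 and tw(G) ≤ 2. On the other hand G contains the 3-clique {0, 1, 2}. A clique must lie in a single bag of any decomposition, so no decomposition can have width below 2. Combining the bounds, tw(G) = 2.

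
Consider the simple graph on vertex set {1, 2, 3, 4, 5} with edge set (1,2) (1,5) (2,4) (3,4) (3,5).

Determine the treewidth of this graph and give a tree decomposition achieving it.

Every bag has size at most 3, so the width is 3 − 1 = 2 and tw(G) ≤ 2. The edges 1–5–3–4–2–1 form a cycle, so G is not a tree and its treewidth is at least 2. Hence tw(G) = 2 exactly.

Treewidth 2.
Bags: B1 = {1, 3, 5}  B2 = {1, 3, 4}  B3 = {1, 2, 4}
Tree: B1–B2, B2–B3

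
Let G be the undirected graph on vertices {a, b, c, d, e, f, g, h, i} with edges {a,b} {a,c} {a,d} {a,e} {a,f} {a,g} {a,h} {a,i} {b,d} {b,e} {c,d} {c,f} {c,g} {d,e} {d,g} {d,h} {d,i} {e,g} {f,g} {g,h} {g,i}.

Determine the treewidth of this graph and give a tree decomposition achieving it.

Each bag holds 4 vertices, so the decomposition has width 3, which upper-bounds the treewidth. Conversely, {a, d, e, g} is a clique of size 4, and the vertices of any clique must share a bag in every tree decomposition; so some bag has ≥ 4 vertices and tw(G) ≥ 3. The upper and lower bounds meet at 3, so that is the treewidth.

Treewidth 3.
One such decomposition:
Bags: B1 = {a, d, g, h}  B2 = {a, d, g, i}  B3 = {a, c, d, g}  B4 = {a, c, f, g}  B5 = {a, d, e, g}  B6 = {a, b, d, e}
Tree: B1–B2, B1–B3, B3–B4, B2–B5, B5–B6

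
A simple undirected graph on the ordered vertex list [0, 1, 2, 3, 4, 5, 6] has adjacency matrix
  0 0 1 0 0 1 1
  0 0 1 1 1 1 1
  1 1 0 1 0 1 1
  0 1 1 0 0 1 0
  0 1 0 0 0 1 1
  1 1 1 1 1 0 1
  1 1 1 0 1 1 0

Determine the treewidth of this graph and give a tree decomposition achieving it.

Treewidth 3.
One optimal decomposition is:
Bags: B1 = {1, 2, 5, 6}  B2 = {1, 2, 3, 5}  B3 = {0, 2, 5, 6}  B4 = {1, 4, 5, 6}
Tree: B1–B2, B1–B3, B1–B4

The largest bag has 4 vertices, giving width 3; this decomposition certifies tw(G) ≤ 3. For the lower bound, the 4 vertices {0, 2, 5, 6} are pairwise adjacent, and any tree decomposition puts a clique entirely inside one bag — forcing width ≥ 3. The upper and lower bounds meet at 3, so that is the treewidth.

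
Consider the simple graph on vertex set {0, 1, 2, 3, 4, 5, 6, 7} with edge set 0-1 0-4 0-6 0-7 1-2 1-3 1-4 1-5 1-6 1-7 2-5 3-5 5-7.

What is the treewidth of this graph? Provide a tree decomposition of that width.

Each bag holds 3 vertices, so the decomposition has width 2, which upper-bounds the treewidth. For the lower bound, the 3 vertices {0, 1, 4} are pairwise adjacent, and any tree decomposition puts a clique entirely inside one bag — forcing width ≥ 2. Hence tw(G) = 2 exactly.

Treewidth 2.
Bags: B1 = {0, 1, 7}  B2 = {1, 5, 7}  B3 = {0, 1, 6}  B4 = {1, 3, 5}  B5 = {0, 1, 4}  B6 = {1, 2, 5}
Tree: B1–B2, B1–B3, B2–B4, B1–B5, B2–B6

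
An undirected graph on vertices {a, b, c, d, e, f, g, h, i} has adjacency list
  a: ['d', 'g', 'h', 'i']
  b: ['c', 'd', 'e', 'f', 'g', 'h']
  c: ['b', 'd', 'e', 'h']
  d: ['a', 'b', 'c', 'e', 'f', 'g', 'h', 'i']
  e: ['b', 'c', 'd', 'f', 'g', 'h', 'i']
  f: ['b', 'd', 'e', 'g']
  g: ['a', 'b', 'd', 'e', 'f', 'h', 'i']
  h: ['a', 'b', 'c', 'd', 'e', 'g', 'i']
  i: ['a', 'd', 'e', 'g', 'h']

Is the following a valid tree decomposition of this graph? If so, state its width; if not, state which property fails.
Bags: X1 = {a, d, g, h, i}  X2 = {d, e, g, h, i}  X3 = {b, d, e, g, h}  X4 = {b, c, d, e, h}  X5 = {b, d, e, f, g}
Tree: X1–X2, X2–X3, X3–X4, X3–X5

Yes; width 4.

Checking the three conditions: (i) the bags cover all of {a, b, c, d, e, f, g, h, i}; (ii) for each edge, some bag contains both endpoints; (iii) the bags containing any fixed vertex form a subtree. All hold, so the decomposition is valid with width 5 − 1 = 4.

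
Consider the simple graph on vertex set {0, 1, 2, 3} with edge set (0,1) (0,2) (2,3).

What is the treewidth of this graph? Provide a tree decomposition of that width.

Each bag holds 2 vertices, so the decomposition has width 1, which upper-bounds the treewidth. G has an edge, so its treewidth is at least 1. Hence tw(G) = 1 exactly.

Treewidth 1.
Bags: B1 = {0, 1}  B2 = {0, 2}  B3 = {2, 3}
Tree: B1–B2, B2–B3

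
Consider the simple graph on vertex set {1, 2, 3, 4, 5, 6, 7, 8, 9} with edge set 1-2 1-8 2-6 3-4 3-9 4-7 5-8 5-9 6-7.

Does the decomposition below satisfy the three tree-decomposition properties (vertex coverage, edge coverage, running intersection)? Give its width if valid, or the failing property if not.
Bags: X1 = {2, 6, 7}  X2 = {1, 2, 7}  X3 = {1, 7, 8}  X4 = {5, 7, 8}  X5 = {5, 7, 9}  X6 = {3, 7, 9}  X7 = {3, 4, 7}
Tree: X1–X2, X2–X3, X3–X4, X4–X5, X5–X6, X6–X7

Yes; width 2.

Every vertex of G appears in some bag (union = {1, 2, 3, 4, 5, 6, 7, 8, 9}); every edge is covered by a bag; and for each vertex v the set of bags containing v is connected in the bag tree. The decomposition is therefore valid. The largest bag has 3 vertices, so the width is 2.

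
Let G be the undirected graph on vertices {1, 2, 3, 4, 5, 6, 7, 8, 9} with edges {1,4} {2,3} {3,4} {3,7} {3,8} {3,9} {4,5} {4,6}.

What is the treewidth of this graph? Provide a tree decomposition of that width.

The largest bag has 2 vertices, giving width 1; this decomposition certifies tw(G) ≤ 1. G has an edge, so its treewidth is at least 1. Hence tw(G) = 1 exactly.

Treewidth 1.
Bags: B1 = {4, 6}  B2 = {3, 4}  B3 = {3, 8}  B4 = {3, 9}  B5 = {2, 3}  B6 = {4, 5}  B7 = {1, 4}  B8 = {3, 7}
Tree: B1–B2, B2–B3, B2–B4, B2–B5, B2–B6, B2–B7, B5–B8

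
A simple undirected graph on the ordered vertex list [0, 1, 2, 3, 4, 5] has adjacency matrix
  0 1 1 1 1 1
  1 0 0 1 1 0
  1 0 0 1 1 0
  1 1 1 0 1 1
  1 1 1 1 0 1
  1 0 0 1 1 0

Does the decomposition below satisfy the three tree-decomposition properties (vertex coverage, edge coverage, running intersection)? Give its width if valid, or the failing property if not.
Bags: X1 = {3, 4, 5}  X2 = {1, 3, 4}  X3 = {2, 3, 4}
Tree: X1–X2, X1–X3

A tree decomposition must satisfy three properties: every vertex lies in some bag; for every edge, both endpoints lie together in some bag; and for every vertex, the bags containing it form a connected subtree. Here vertex 0 appears in no bag, so the decomposition is invalid.

No — vertex 0 appears in no bag.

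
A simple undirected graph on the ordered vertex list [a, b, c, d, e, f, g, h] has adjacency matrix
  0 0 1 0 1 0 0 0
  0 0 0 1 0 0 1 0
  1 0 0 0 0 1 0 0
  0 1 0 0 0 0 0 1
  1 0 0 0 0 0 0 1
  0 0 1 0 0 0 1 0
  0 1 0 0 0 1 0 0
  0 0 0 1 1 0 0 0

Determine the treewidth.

A width-2 tree decomposition is:
Bags: B1 = {a, c, f}  B2 = {a, e, f}  B3 = {e, f, h}  B4 = {d, f, h}  B5 = {b, d, f}  B6 = {b, f, g}
Tree: B1–B2, B2–B3, B3–B4, B4–B5, B5–B6
Every bag has size at most 3, so the width is 3 − 1 = 2 and tw(G) ≤ 2. Since f–c–a–e–h–d–b–g–f is a cycle in G, G is not acyclic. Forests are exactly the graphs of treewidth ≤ 1, so tw(G) ≥ 2. Hence tw(G) = 2 exactly.

2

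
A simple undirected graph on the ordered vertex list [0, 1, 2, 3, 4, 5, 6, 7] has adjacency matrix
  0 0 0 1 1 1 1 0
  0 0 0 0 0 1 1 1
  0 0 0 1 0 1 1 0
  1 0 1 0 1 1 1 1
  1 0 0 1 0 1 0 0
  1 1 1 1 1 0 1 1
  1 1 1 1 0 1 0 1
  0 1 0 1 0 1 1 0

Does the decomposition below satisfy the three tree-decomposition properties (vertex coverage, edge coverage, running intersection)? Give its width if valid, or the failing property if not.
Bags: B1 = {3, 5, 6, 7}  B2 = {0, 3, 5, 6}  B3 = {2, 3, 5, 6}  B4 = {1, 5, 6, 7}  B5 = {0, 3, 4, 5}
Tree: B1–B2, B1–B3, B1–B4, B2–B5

Every vertex of G appears in some bag (union = {0, 1, 2, 3, 4, 5, 6, 7}); every edge is covered by a bag; and for each vertex v the set of bags containing v is connected in the bag tree. The decomposition is therefore valid. The largest bag has 4 vertices, so the width is 3.

Yes; width 3.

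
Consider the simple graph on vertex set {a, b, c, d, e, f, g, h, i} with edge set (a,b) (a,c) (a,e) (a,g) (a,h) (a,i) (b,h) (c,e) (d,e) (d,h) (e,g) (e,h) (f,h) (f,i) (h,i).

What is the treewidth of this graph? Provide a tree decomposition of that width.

Treewidth 2.
One such decomposition:
Bags: B1 = {a, h, i}  B2 = {a, b, h}  B3 = {a, e, h}  B4 = {a, c, e}  B5 = {f, h, i}  B6 = {a, e, g}  B7 = {d, e, h}
Tree: B1–B2, B2–B3, B3–B4, B1–B5, B4–B6, B3–B7

Each bag holds 3 vertices, so the decomposition has width 2, which upper-bounds the treewidth. Conversely, {a, e, g} is a clique of size 3, and the vertices of any clique must share a bag in every tree decomposition; so some bag has ≥ 3 vertices and tw(G) ≥ 2. The upper and lower bounds meet at 2, so that is the treewidth.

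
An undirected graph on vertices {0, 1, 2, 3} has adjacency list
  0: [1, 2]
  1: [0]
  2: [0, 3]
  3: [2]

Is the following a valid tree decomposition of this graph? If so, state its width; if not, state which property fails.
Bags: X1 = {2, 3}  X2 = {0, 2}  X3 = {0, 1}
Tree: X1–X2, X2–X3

Yes; width 1.

Vertex coverage: the bags together contain {0, 1, 2, 3}, the full vertex set. Edge coverage: each edge of G has both endpoints in at least one bag. Running intersection: for every vertex, the bags containing it form a connected subtree. All three properties hold, so this is a valid tree decomposition of width max|bag| − 1 = 1, and hence tw(G) ≤ 1.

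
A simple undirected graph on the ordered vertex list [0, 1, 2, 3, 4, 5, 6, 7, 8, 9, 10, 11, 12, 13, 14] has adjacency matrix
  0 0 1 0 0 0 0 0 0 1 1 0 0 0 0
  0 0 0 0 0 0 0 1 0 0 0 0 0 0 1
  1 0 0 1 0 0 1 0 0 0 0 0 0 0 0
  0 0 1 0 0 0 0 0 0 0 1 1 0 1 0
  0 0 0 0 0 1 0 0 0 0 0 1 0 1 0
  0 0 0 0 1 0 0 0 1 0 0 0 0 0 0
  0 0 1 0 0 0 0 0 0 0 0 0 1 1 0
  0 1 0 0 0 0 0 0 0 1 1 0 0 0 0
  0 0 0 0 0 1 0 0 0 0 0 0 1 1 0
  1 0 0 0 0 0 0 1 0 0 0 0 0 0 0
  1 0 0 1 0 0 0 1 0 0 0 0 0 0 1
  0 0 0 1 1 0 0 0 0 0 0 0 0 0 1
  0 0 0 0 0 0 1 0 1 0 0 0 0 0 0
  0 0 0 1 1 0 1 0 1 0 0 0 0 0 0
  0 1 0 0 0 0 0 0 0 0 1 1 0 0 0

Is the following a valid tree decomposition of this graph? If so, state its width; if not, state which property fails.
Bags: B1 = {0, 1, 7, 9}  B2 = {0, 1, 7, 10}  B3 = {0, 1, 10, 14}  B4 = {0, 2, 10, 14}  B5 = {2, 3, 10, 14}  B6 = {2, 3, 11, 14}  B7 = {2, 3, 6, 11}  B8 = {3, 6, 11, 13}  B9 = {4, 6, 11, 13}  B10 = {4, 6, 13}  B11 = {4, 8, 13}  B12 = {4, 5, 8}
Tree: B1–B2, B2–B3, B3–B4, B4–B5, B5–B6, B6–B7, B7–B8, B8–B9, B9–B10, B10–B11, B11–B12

A tree decomposition must satisfy three properties: every vertex lies in some bag; for every edge, both endpoints lie together in some bag; and for every vertex, the bags containing it form a connected subtree. Here vertex 12 appears in no bag, so the decomposition is invalid.

No — vertex 12 appears in no bag.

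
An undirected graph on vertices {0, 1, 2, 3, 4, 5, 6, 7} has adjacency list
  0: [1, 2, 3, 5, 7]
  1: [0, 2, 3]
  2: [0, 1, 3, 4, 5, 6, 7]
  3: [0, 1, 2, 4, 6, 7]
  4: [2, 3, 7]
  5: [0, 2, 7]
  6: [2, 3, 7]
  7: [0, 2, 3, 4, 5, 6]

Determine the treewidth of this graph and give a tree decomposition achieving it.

The largest bag has 4 vertices, giving width 3; this decomposition certifies tw(G) ≤ 3. For the lower bound, the 4 vertices {0, 1, 2, 3} are pairwise adjacent, and any tree decomposition puts a clique entirely inside one bag — forcing width ≥ 3. Therefore the treewidth is 3.

Treewidth 3.
One such decomposition:
Bags: B1 = {0, 2, 3, 7}  B2 = {0, 2, 5, 7}  B3 = {0, 1, 2, 3}  B4 = {2, 3, 6, 7}  B5 = {2, 3, 4, 7}
Tree: B1–B2, B1–B3, B1–B4, B1–B5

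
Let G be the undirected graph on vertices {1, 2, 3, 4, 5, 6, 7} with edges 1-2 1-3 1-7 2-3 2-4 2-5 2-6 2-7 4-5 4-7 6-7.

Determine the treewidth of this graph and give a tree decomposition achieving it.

Every bag has size at most 3, so the width is 3 − 1 = 2 and tw(G) ≤ 2. For the lower bound, the 3 vertices {1, 2, 3} are pairwise adjacent, and any tree decomposition puts a clique entirely inside one bag — forcing width ≥ 2. Hence tw(G) = 2 exactly.

Treewidth 2.
One optimal decomposition is:
Bags: B1 = {2, 4, 7}  B2 = {1, 2, 7}  B3 = {1, 2, 3}  B4 = {2, 6, 7}  B5 = {2, 4, 5}
Tree: B1–B2, B2–B3, B2–B4, B1–B5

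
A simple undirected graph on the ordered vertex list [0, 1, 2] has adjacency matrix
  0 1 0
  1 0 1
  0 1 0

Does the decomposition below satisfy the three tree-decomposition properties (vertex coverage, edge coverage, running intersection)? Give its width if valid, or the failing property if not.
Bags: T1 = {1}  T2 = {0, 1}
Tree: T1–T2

A tree decomposition must satisfy three properties: every vertex lies in some bag; for every edge, both endpoints lie together in some bag; and for every vertex, the bags containing it form a connected subtree. Here vertex 2 appears in no bag, so the decomposition is invalid.

No — vertex 2 appears in no bag.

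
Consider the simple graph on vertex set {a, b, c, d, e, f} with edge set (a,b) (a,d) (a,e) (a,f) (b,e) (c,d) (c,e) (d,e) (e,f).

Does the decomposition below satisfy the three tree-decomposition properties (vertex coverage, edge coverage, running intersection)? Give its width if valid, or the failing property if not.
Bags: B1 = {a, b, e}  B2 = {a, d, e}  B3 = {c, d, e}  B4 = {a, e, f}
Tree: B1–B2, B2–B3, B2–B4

Checking the three conditions: (i) the bags cover all of {a, b, c, d, e, f}; (ii) for each edge, some bag contains both endpoints; (iii) the bags containing any fixed vertex form a subtree. All hold, so the decomposition is valid with width 3 − 1 = 2.

Yes; width 2.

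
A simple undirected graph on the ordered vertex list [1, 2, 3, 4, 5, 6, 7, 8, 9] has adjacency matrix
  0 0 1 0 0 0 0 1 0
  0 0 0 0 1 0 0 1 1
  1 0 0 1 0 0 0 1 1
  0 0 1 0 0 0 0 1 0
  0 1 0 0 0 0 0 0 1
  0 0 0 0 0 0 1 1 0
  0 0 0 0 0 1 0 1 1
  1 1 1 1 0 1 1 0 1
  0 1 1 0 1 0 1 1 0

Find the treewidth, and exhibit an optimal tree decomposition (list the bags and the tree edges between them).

Treewidth 2.
Bags: B1 = {2, 8, 9}  B2 = {7, 8, 9}  B3 = {6, 7, 8}  B4 = {3, 8, 9}  B5 = {3, 4, 8}  B6 = {1, 3, 8}  B7 = {2, 5, 9}
Tree: B1–B2, B2–B3, B1–B4, B4–B5, B5–B6, B1–B7

The largest bag has 3 vertices, giving width 2; this decomposition certifies tw(G) ≤ 2. For the lower bound, the 3 vertices {2, 8, 9} are pairwise adjacent, and any tree decomposition puts a clique entirely inside one bag — forcing width ≥ 2. Therefore the treewidth is 2.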